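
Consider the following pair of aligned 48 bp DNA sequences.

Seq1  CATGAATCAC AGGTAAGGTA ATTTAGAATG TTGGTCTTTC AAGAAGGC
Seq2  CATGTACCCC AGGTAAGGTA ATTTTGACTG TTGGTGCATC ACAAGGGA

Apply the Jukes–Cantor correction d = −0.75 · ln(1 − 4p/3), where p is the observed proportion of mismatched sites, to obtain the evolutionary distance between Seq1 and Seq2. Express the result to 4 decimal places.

Mismatches occur at site 5 (A↔T), site 7 (T↔C), site 9 (A↔C), site 25 (A↔T), site 28 (A↔C), site 36 (C↔G), site 37 (T↔C), site 38 (T↔A), site 42 (A↔C), site 43 (G↔A), site 45 (A↔G), site 48 (C↔A).
p = 12/48 = 0.250000.
d = −0.75 · ln(1 − (4/3)·0.250000) = −0.75 · ln(0.666667) = −0.75 · (-0.405465) = 0.3041.

0.3041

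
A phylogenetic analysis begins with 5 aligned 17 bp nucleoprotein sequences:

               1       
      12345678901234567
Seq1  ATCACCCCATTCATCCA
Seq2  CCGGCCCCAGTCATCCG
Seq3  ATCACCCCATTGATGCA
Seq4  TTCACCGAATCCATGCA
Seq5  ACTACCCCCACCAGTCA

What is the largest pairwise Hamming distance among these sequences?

Pairwise Hamming distances:
  Seq1 vs Seq2: 6
  Seq1 vs Seq3: 2
  Seq1 vs Seq4: 5
  Seq1 vs Seq5: 7
  Seq2 vs Seq3: 8
  Seq2 vs Seq4: 10
  Seq2 vs Seq5: 9
  Seq3 vs Seq4: 5
  Seq3 vs Seq5: 8
  Seq4 vs Seq5: 9
The largest is 10, between Seq2 and Seq4.

10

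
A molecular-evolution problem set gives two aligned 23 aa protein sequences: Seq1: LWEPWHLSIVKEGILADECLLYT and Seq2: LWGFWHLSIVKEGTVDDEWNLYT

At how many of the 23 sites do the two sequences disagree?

Differing sites — 3:E/G; 4:P/F; 14:I/T; 15:L/V; 16:A/D; 19:C/W; 20:L/N.
That gives 7 mismatches out of 23 aligned sites, so the Hamming distance is 7.

7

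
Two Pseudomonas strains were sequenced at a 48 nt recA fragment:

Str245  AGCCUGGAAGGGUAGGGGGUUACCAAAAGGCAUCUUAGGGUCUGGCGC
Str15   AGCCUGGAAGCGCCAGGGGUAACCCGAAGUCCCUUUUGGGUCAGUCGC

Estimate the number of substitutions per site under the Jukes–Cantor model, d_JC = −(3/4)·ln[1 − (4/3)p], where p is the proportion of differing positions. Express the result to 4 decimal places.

0.3694

Differing sites — 11:G/C; 13:U/C; 14:A/C; 15:G/A; 21:U/A; 25:A/C; 26:A/G; 30:G/U; 32:A/C; 33:U/C; 34:C/U; 37:A/U; 43:U/A; 45:G/U.
p = 14/48 = 0.291667.
d = −0.75 · ln(1 − (4/3)·0.291667) = −0.75 · ln(0.611111) = −0.75 · (-0.492477) = 0.3694.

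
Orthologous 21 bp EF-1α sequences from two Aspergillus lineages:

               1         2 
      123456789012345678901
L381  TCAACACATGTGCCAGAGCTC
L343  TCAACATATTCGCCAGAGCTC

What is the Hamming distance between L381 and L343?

Mismatches occur at site 7 (C/T), site 10 (G/T), site 11 (T/C).
That gives 3 mismatches out of 21 aligned sites, so the Hamming distance is 3.

3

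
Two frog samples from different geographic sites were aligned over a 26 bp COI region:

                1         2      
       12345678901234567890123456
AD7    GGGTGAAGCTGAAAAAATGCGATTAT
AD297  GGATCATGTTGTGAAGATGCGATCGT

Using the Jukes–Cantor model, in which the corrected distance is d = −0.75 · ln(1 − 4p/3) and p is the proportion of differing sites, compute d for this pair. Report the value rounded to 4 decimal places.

Differing sites — 3:G/A; 5:G/C; 7:A/T; 9:C/T; 12:A/T; 13:A/G; 16:A/G; 24:T/C; 25:A/G.
p = 9/26 = 0.346154.
d = −0.75 · ln(1 − (4/3)·0.346154) = −0.75 · ln(0.538461) = −0.75 · (-0.619040) = 0.4643.

0.4643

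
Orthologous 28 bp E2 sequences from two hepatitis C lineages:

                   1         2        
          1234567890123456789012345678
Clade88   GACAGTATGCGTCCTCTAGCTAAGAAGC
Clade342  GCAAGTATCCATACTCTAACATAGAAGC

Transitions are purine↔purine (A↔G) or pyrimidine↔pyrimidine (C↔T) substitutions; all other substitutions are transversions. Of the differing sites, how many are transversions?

The sequences differ at positions 2 (A/C, transversion), 3 (C/A, transversion), 9 (G/C, transversion), 11 (G/A, transition), 13 (C/A, transversion), 19 (G/A, transition), 21 (T/A, transversion), 22 (A/T, transversion).
Of the 8 differences, 2 transitions and 6 transversions, so the answer is 6.

6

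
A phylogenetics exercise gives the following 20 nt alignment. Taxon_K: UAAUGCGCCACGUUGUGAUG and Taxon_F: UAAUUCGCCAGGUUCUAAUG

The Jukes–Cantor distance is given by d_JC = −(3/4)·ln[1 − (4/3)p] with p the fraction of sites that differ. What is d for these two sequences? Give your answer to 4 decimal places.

0.2326

Differing sites — 5:G/U; 11:C/G; 15:G/C; 17:G/A.
p = 4/20 = 0.200000.
d = −0.75 · ln(1 − (4/3)·0.200000) = −0.75 · ln(0.733333) = −0.75 · (-0.310155) = 0.2326.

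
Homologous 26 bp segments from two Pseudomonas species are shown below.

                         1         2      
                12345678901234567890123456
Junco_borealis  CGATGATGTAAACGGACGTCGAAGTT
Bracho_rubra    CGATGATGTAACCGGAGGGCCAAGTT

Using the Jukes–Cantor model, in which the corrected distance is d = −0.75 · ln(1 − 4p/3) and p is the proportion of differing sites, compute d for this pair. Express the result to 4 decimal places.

0.1722

Differing sites — 12:A/C; 17:C/G; 19:T/G; 21:G/C.
p = 4/26 = 0.153846.
d = −0.75 · ln(1 − (4/3)·0.153846) = −0.75 · ln(0.794872) = −0.75 · (-0.229574) = 0.1722.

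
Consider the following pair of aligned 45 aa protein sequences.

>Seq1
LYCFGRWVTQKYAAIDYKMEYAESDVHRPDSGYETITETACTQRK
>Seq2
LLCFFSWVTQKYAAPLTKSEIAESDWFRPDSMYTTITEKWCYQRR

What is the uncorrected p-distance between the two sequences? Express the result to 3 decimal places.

Mismatches occur at site 2 (Y↔L), site 5 (G↔F), site 6 (R↔S), site 15 (I↔P), site 16 (D↔L), site 17 (Y↔T), site 19 (M↔S), site 21 (Y↔I), site 26 (V↔W), site 27 (H↔F), site 32 (G↔M), site 34 (E↔T), site 39 (T↔K), site 40 (A↔W), site 42 (T↔Y), site 45 (K↔R).
There are 16 differences over 45 sites, so p = 16/45 = 0.356.

0.356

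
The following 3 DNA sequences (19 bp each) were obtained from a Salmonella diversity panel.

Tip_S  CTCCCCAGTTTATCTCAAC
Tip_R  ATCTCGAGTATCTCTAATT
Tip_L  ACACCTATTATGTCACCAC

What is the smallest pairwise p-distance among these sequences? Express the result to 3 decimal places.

0.421

Pairwise Hamming distances:
  Tip_S vs Tip_R: 8
  Tip_S vs Tip_L: 9
  Tip_R vs Tip_L: 11
The smallest is 8 mismatches, between Tip_S and Tip_R; p = 8/19 = 0.421.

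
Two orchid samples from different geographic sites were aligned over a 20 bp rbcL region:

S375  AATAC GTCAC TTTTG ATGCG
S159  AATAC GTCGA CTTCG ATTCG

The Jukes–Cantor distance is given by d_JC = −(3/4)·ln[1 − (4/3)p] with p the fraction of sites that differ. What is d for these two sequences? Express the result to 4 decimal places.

0.3041

Differing sites — 9:A/G; 10:C/A; 11:T/C; 14:T/C; 18:G/T.
p = 5/20 = 0.250000.
d = −0.75 · ln(1 − (4/3)·0.250000) = −0.75 · ln(0.666667) = −0.75 · (-0.405465) = 0.3041.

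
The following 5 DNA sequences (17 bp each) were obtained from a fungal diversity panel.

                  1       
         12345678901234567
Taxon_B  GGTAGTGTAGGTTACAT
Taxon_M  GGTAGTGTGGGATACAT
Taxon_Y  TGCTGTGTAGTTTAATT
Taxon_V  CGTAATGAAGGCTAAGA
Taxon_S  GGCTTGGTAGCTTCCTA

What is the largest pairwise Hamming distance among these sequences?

Pairwise Hamming distances:
  Taxon_B vs Taxon_M: 2
  Taxon_B vs Taxon_Y: 6
  Taxon_B vs Taxon_V: 7
  Taxon_B vs Taxon_S: 8
  Taxon_M vs Taxon_Y: 8
  Taxon_M vs Taxon_V: 8
  Taxon_M vs Taxon_S: 10
  Taxon_Y vs Taxon_V: 9
  Taxon_Y vs Taxon_S: 7
  Taxon_V vs Taxon_S: 11
The largest is 11, between Taxon_V and Taxon_S.

11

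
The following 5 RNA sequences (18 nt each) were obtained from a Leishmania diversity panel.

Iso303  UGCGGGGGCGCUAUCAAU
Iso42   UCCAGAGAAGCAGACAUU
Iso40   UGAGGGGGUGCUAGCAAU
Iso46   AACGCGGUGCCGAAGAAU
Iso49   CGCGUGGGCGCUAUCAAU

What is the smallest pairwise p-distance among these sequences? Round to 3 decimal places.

0.111

Pairwise Hamming distances:
  Iso303 vs Iso42: 9
  Iso303 vs Iso40: 3
  Iso303 vs Iso46: 9
  Iso303 vs Iso49: 2
  Iso42 vs Iso40: 10
  Iso42 vs Iso46: 12
  Iso42 vs Iso49: 11
  Iso40 vs Iso46: 10
  Iso40 vs Iso49: 5
  Iso46 vs Iso49: 9
The smallest is 2 mismatches, between Iso303 and Iso49; p = 2/18 = 0.111.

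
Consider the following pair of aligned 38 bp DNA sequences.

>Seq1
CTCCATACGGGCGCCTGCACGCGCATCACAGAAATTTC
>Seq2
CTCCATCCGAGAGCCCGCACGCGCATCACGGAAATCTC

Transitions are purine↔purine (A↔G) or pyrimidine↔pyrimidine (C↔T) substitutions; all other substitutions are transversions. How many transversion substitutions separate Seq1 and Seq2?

The sequences differ at positions 7 (A/C, transversion), 10 (G/A, transition), 12 (C/A, transversion), 16 (T/C, transition), 30 (A/G, transition), 36 (T/C, transition).
Of the 6 differences, 4 transitions and 2 transversions, so the answer is 2.

2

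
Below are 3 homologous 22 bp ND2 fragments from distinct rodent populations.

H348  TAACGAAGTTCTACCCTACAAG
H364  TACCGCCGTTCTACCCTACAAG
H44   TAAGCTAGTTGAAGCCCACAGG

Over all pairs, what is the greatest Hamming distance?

Pairwise Hamming distances:
  H348 vs H364: 3
  H348 vs H44: 8
  H364 vs H44: 10
The largest is 10, between H364 and H44.

10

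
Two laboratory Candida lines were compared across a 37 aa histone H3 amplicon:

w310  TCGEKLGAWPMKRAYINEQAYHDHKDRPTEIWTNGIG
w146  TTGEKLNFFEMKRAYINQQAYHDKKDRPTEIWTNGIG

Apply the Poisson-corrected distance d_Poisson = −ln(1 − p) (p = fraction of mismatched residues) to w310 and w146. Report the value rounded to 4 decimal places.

0.2097

The sequences differ at positions 2 (C/T), 7 (G/N), 8 (A/F), 9 (W/F), 10 (P/E), 18 (E/Q), 24 (H/K).
p = 7/37 = 0.189189.
d = −ln(1 − 0.189189) = −ln(0.810811) = 0.2097.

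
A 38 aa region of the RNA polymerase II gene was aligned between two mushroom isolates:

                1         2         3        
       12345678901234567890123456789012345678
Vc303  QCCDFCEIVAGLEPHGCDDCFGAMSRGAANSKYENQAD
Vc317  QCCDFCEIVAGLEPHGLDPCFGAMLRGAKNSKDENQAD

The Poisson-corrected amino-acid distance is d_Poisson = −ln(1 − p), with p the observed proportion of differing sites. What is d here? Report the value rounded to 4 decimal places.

0.1411

Mismatches occur at site 17 (C→L), site 19 (D→P), site 25 (S→L), site 29 (A→K), site 33 (Y→D).
p = 5/38 = 0.131579.
d = −ln(1 − 0.131579) = −ln(0.868421) = 0.1411.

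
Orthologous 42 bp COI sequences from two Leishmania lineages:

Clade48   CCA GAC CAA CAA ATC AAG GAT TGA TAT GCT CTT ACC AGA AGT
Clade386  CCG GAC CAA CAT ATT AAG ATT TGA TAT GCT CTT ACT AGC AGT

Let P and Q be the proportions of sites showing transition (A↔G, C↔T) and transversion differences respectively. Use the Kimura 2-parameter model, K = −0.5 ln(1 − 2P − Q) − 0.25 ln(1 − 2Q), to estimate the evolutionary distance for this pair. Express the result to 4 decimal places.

Differing sites — 3:A/G (Ti); 12:A/T (Tv); 15:C/T (Ti); 19:G/A (Ti); 20:A/T (Tv); 36:C/T (Ti); 39:A/C (Tv).
Of the 7 differences, 4 transitions and 3 transversions over 42 sites: P = 4/42 = 0.095238, Q = 3/42 = 0.071429.
d = −0.5·ln(0.738095) − 0.25·ln(0.857142) = −0.5·(-0.303683) − 0.25·(-0.154152) = 0.1904.

0.1904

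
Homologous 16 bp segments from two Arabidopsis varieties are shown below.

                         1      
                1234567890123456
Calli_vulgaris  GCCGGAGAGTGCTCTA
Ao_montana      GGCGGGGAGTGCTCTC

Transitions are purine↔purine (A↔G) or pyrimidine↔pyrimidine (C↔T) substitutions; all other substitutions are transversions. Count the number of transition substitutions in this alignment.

1

The sequences differ at positions 2 (C/G, transversion), 6 (A/G, transition), 16 (A/C, transversion).
Of the 3 differences, 1 transition and 2 transversions, so the answer is 1.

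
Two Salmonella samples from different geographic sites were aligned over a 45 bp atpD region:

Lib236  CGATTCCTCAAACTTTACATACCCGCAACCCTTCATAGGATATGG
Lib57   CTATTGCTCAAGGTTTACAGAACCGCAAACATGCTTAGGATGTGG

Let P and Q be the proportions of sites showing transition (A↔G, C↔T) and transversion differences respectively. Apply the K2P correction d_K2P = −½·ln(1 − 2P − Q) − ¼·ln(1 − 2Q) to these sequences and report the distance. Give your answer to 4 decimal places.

0.2982

Mismatches occur at site 2 (G/T, transversion), site 6 (C/G, transversion), site 12 (A/G, transition), site 13 (C/G, transversion), site 20 (T/G, transversion), site 22 (C/A, transversion), site 29 (C/A, transversion), site 31 (C/A, transversion), site 33 (T/G, transversion), site 35 (A/T, transversion), site 42 (A/G, transition).
Of the 11 differences, 2 transitions and 9 transversions over 45 sites: P = 2/45 = 0.044444, Q = 9/45 = 0.200000.
d = −0.5·ln(0.711112) − 0.25·ln(0.600000) = −0.5·(-0.340925) − 0.25·(-0.510826) = 0.2982.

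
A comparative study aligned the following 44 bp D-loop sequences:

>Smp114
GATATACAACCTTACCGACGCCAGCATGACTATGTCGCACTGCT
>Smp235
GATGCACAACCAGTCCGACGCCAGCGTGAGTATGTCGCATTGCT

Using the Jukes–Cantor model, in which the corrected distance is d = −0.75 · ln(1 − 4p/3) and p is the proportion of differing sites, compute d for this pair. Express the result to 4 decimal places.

Differing sites — 4:A/G; 5:T/C; 12:T/A; 13:T/G; 14:A/T; 26:A/G; 30:C/G; 40:C/T.
p = 8/44 = 0.181818.
d = −0.75 · ln(1 − (4/3)·0.181818) = −0.75 · ln(0.757576) = −0.75 · (-0.277631) = 0.2082.

0.2082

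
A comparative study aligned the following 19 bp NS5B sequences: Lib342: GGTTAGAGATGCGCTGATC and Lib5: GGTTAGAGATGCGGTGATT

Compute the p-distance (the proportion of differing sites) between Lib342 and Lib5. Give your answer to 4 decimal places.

The sequences differ at positions 14 (C/G), 19 (C/T).
There are 2 differences over 19 sites, so p = 2/19 = 0.1053.

0.1053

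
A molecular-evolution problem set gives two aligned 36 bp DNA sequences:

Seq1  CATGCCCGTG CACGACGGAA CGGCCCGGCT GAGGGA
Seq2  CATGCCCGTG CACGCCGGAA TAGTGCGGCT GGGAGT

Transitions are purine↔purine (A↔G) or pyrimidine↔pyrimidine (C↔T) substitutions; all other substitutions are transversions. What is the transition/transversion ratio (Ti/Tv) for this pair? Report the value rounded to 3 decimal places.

Mismatches occur at site 15 (A→C, transversion), site 21 (C→T, transition), site 22 (G→A, transition), site 24 (C→T, transition), site 25 (C→G, transversion), site 32 (A→G, transition), site 34 (G→A, transition), site 36 (A→T, transversion).
Of the 8 differences, 5 transitions and 3 transversions, so Ti/Tv = 5/3 = 1.667.

1.667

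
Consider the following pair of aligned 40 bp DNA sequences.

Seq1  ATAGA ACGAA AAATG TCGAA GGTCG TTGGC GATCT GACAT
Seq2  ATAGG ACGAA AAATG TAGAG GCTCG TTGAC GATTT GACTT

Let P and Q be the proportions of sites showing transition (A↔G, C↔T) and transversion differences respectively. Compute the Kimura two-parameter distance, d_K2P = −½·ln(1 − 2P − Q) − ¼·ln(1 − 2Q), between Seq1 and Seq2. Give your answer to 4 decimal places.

Differing sites — 5:A/G (Ti); 17:C/A (Tv); 20:A/G (Ti); 22:G/C (Tv); 29:G/A (Ti); 34:C/T (Ti); 39:A/T (Tv).
Of the 7 differences, 4 transitions and 3 transversions over 40 sites: P = 4/40 = 0.100000, Q = 3/40 = 0.075000.
d = −0.5·ln(0.725000) − 0.25·ln(0.850000) = −0.5·(-0.321584) − 0.25·(-0.162519) = 0.2014.

0.2014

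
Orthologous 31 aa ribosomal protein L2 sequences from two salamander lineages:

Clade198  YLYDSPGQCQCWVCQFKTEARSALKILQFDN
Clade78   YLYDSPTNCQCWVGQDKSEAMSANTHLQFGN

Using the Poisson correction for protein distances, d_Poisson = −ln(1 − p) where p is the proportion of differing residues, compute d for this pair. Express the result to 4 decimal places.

Differing sites — 7:G/T; 8:Q/N; 14:C/G; 16:F/D; 18:T/S; 21:R/M; 24:L/N; 25:K/T; 26:I/H; 30:D/G.
p = 10/31 = 0.322581.
d = −ln(1 − 0.322581) = −ln(0.677419) = 0.3895.

0.3895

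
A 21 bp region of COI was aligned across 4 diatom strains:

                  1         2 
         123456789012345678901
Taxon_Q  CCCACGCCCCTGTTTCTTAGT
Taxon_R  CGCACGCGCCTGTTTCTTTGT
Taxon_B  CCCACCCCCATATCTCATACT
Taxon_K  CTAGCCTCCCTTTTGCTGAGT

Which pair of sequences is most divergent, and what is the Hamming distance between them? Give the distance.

Pairwise Hamming distances:
  Taxon_Q vs Taxon_R: 3
  Taxon_Q vs Taxon_B: 6
  Taxon_Q vs Taxon_K: 8
  Taxon_R vs Taxon_B: 9
  Taxon_R vs Taxon_K: 10
  Taxon_B vs Taxon_K: 11
The largest is 11, between Taxon_B and Taxon_K.

11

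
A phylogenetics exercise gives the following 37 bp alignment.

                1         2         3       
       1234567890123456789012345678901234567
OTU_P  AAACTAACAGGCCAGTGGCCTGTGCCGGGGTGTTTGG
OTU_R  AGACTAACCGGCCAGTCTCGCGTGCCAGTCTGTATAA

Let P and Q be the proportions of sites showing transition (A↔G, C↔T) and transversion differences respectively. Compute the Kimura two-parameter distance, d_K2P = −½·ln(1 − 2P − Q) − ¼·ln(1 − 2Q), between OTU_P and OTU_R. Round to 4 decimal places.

0.4264

The sequences differ at positions 2 (A/G, transition), 9 (A/C, transversion), 17 (G/C, transversion), 18 (G/T, transversion), 20 (C/G, transversion), 21 (T/C, transition), 27 (G/A, transition), 29 (G/T, transversion), 30 (G/C, transversion), 34 (T/A, transversion), 36 (G/A, transition), 37 (G/A, transition).
Of the 12 differences, 5 transitions and 7 transversions over 37 sites: P = 5/37 = 0.135135, Q = 7/37 = 0.189189.
d = −0.5·ln(0.540541) − 0.25·ln(0.621622) = −0.5·(-0.615185) − 0.25·(-0.475423) = 0.4264.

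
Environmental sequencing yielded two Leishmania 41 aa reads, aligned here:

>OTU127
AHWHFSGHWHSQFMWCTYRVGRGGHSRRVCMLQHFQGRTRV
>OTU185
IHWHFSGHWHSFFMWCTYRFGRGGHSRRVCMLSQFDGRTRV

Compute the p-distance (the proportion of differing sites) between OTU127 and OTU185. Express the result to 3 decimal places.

Differing sites — 1:A/I; 12:Q/F; 20:V/F; 33:Q/S; 34:H/Q; 36:Q/D.
There are 6 differences over 41 sites, so p = 6/41 = 0.146.

0.146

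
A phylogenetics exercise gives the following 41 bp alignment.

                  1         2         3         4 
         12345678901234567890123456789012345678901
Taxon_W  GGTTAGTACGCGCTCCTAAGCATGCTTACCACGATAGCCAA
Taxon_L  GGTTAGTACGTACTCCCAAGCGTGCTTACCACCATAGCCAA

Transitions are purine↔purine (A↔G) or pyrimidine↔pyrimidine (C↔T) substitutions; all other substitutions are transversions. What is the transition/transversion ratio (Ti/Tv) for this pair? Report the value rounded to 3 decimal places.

Mismatches occur at site 11 (C→T, transition), site 12 (G→A, transition), site 17 (T→C, transition), site 22 (A→G, transition), site 33 (G→C, transversion).
Of the 5 differences, 4 transitions and 1 transversion, so Ti/Tv = 4/1 = 4.000.

4.000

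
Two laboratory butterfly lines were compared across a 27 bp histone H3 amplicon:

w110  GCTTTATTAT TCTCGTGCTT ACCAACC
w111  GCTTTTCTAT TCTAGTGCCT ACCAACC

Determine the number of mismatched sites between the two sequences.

Mismatches occur at site 6 (A→T), site 7 (T→C), site 14 (C→A), site 19 (T→C).
That gives 4 mismatches out of 27 aligned sites, so the Hamming distance is 4.

4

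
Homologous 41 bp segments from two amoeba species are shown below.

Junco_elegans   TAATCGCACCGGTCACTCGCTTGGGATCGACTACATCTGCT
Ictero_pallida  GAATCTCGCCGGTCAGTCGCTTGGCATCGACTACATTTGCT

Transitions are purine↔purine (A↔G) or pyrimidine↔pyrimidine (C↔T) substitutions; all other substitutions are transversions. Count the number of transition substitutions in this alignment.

Mismatches occur at site 1 (T/G, transversion), site 6 (G/T, transversion), site 8 (A/G, transition), site 16 (C/G, transversion), site 25 (G/C, transversion), site 37 (C/T, transition).
Of the 6 differences, 2 transitions and 4 transversions, so the answer is 2.

2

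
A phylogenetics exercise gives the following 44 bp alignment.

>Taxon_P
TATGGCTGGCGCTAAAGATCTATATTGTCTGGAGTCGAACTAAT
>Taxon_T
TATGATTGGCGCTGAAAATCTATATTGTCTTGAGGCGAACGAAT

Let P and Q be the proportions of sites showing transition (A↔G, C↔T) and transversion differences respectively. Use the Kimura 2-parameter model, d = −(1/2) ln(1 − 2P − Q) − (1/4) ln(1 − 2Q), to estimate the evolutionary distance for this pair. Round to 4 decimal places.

Mismatches occur at site 5 (G/A, transition), site 6 (C/T, transition), site 14 (A/G, transition), site 17 (G/A, transition), site 31 (G/T, transversion), site 35 (T/G, transversion), site 41 (T/G, transversion).
Of the 7 differences, 4 transitions and 3 transversions over 44 sites: P = 4/44 = 0.090909, Q = 3/44 = 0.068182.
d = −0.5·ln(0.750000) − 0.25·ln(0.863636) = −0.5·(-0.287682) − 0.25·(-0.146604) = 0.1805.

0.1805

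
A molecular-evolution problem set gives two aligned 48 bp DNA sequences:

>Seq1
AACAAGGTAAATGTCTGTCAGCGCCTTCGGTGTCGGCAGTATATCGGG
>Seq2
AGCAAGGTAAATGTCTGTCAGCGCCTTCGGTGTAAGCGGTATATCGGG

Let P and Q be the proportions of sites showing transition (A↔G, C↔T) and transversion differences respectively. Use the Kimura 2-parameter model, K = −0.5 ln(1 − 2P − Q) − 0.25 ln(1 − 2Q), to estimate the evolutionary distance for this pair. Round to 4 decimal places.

0.0895

Mismatches occur at site 2 (A↔G, transition), site 34 (C↔A, transversion), site 35 (G↔A, transition), site 38 (A↔G, transition).
Of the 4 differences, 3 transitions and 1 transversion over 48 sites: P = 3/48 = 0.062500, Q = 1/48 = 0.020833.
d = −0.5·ln(0.854167) − 0.25·ln(0.958334) = −0.5·(-0.157629) − 0.25·(-0.042559) = 0.0895.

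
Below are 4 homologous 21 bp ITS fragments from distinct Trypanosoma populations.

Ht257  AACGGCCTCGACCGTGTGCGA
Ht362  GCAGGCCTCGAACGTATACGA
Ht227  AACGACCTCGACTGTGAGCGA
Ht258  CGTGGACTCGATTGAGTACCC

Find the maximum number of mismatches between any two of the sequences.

11

Pairwise Hamming distances:
  Ht257 vs Ht362: 6
  Ht257 vs Ht227: 3
  Ht257 vs Ht258: 10
  Ht362 vs Ht227: 9
  Ht362 vs Ht258: 10
  Ht227 vs Ht258: 11
The largest is 11, between Ht227 and Ht258.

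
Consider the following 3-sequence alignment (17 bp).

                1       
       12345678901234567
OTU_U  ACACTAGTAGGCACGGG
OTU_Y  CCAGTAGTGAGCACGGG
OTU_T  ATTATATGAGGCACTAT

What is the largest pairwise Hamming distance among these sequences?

Pairwise Hamming distances:
  OTU_U vs OTU_Y: 4
  OTU_U vs OTU_T: 8
  OTU_Y vs OTU_T: 11
The largest is 11, between OTU_Y and OTU_T.

11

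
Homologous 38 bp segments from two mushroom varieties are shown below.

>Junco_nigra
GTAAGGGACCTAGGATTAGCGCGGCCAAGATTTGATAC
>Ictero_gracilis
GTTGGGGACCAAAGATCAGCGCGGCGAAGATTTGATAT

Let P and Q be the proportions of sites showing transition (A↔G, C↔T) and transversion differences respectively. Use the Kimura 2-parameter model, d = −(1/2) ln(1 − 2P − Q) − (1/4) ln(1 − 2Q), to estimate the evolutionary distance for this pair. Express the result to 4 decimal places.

The sequences differ at positions 3 (A/T, transversion), 4 (A/G, transition), 11 (T/A, transversion), 13 (G/A, transition), 17 (T/C, transition), 26 (C/G, transversion), 38 (C/T, transition).
Of the 7 differences, 4 transitions and 3 transversions over 38 sites: P = 4/38 = 0.105263, Q = 3/38 = 0.078947.
d = −0.5·ln(0.710527) − 0.25·ln(0.842106) = −0.5·(-0.341748) − 0.25·(-0.171849) = 0.2138.

0.2138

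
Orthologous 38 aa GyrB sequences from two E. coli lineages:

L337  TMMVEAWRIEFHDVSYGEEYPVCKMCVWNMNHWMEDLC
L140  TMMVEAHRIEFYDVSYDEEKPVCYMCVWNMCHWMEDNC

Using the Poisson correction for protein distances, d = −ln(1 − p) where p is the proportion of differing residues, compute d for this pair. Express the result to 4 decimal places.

0.2036

Mismatches occur at site 7 (W→H), site 12 (H→Y), site 17 (G→D), site 20 (Y→K), site 24 (K→Y), site 31 (N→C), site 37 (L→N).
p = 7/38 = 0.184211.
d = −ln(1 − 0.184211) = −ln(0.815789) = 0.2036.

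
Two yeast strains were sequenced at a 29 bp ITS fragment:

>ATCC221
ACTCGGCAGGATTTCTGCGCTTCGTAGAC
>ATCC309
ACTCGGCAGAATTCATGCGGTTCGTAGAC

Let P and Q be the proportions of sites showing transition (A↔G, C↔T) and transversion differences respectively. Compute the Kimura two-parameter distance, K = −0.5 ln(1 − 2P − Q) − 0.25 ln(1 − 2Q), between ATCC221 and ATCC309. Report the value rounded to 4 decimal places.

Differing sites — 10:G/A (Ti); 14:T/C (Ti); 15:C/A (Tv); 20:C/G (Tv).
Of the 4 differences, 2 transitions and 2 transversions over 29 sites: P = 2/29 = 0.068966, Q = 2/29 = 0.068966.
d = −0.5·ln(0.793102) − 0.25·ln(0.862068) = −0.5·(-0.231803) − 0.25·(-0.148421) = 0.1530.

0.1530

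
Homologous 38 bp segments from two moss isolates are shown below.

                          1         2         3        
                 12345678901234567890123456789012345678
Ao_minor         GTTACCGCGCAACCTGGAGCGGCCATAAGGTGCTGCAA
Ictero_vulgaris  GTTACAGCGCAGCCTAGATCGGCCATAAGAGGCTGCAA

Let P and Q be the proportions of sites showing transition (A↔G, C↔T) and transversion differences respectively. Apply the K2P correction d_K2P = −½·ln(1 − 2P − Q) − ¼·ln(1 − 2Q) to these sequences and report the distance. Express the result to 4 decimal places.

Mismatches occur at site 6 (C/A, transversion), site 12 (A/G, transition), site 16 (G/A, transition), site 19 (G/T, transversion), site 30 (G/A, transition), site 31 (T/G, transversion).
Of the 6 differences, 3 transitions and 3 transversions over 38 sites: P = 3/38 = 0.078947, Q = 3/38 = 0.078947.
d = −0.5·ln(0.763159) − 0.25·ln(0.842106) = −0.5·(-0.270289) − 0.25·(-0.171849) = 0.1781.

0.1781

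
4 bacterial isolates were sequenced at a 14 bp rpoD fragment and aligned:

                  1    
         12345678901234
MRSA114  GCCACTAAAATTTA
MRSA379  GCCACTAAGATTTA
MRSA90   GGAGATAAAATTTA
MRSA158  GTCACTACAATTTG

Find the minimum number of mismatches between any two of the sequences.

Pairwise Hamming distances:
  MRSA114 vs MRSA379: 1
  MRSA114 vs MRSA90: 4
  MRSA114 vs MRSA158: 3
  MRSA379 vs MRSA90: 5
  MRSA379 vs MRSA158: 4
  MRSA90 vs MRSA158: 6
The smallest is 1, between MRSA114 and MRSA379.

1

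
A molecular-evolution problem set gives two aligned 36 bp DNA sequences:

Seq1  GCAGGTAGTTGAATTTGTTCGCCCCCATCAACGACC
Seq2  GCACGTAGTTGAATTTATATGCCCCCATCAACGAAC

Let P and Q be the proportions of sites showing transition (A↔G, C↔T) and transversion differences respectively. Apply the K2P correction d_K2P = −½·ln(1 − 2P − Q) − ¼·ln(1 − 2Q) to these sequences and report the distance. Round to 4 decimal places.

0.1537

Differing sites — 4:G/C (Tv); 17:G/A (Ti); 19:T/A (Tv); 20:C/T (Ti); 35:C/A (Tv).
Of the 5 differences, 2 transitions and 3 transversions over 36 sites: P = 2/36 = 0.055556, Q = 3/36 = 0.083333.
d = −0.5·ln(0.805555) − 0.25·ln(0.833334) = −0.5·(-0.216224) − 0.25·(-0.182321) = 0.1537.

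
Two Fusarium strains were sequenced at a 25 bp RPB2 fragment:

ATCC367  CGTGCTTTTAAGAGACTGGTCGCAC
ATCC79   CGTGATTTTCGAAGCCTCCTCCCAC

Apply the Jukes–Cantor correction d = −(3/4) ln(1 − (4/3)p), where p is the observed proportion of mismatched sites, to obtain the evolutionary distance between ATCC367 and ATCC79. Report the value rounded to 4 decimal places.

0.4172

Differing sites — 5:C/A; 10:A/C; 11:A/G; 12:G/A; 15:A/C; 18:G/C; 19:G/C; 22:G/C.
p = 8/25 = 0.320000.
d = −0.75 · ln(1 − (4/3)·0.320000) = −0.75 · ln(0.573333) = −0.75 · (-0.556289) = 0.4172.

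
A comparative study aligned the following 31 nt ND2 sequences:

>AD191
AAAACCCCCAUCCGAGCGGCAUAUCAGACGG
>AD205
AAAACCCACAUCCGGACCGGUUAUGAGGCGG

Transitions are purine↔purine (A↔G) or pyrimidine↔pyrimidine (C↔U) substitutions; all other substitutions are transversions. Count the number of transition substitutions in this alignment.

Differing sites — 8:C/A (Tv); 15:A/G (Ti); 16:G/A (Ti); 18:G/C (Tv); 20:C/G (Tv); 21:A/U (Tv); 25:C/G (Tv); 28:A/G (Ti).
Of the 8 differences, 3 transitions and 5 transversions, so the answer is 3.

3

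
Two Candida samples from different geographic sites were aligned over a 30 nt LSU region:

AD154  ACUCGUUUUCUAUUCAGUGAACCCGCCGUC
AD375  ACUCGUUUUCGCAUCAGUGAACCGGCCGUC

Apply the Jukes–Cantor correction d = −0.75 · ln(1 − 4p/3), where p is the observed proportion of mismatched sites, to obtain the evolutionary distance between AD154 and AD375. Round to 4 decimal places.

0.1468

The sequences differ at positions 11 (U/G), 12 (A/C), 13 (U/A), 24 (C/G).
p = 4/30 = 0.133333.
d = −0.75 · ln(1 − (4/3)·0.133333) = −0.75 · ln(0.822223) = −0.75 · (-0.195744) = 0.1468.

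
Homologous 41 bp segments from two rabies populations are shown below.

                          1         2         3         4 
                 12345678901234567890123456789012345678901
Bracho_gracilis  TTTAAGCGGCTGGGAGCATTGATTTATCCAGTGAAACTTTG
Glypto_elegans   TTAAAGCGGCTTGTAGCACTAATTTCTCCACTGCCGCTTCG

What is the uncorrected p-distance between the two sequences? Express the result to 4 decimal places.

Differing sites — 3:T/A; 12:G/T; 14:G/T; 19:T/C; 21:G/A; 26:A/C; 31:G/C; 34:A/C; 35:A/C; 36:A/G; 40:T/C.
There are 11 differences over 41 sites, so p = 11/41 = 0.2683.

0.2683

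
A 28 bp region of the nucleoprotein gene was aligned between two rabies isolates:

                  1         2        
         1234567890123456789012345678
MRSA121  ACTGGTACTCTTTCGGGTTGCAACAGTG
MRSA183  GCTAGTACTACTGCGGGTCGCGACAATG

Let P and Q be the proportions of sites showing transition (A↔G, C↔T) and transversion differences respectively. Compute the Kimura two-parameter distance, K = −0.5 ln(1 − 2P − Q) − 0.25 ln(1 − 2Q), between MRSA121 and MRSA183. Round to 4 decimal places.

Mismatches occur at site 1 (A/G, transition), site 4 (G/A, transition), site 10 (C/A, transversion), site 11 (T/C, transition), site 13 (T/G, transversion), site 19 (T/C, transition), site 22 (A/G, transition), site 26 (G/A, transition).
Of the 8 differences, 6 transitions and 2 transversions over 28 sites: P = 6/28 = 0.214286, Q = 2/28 = 0.071429.
d = −0.5·ln(0.499999) − 0.25·ln(0.857142) = −0.5·(-0.693149) − 0.25·(-0.154152) = 0.3851.

0.3851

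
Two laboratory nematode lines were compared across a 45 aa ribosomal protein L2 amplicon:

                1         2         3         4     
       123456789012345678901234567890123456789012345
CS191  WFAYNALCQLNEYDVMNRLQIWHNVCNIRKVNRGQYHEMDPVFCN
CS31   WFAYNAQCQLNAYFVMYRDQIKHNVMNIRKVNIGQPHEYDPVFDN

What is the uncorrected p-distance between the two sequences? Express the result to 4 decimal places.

0.2444

Mismatches occur at site 7 (L/Q), site 12 (E/A), site 14 (D/F), site 17 (N/Y), site 19 (L/D), site 22 (W/K), site 26 (C/M), site 33 (R/I), site 36 (Y/P), site 39 (M/Y), site 44 (C/D).
There are 11 differences over 45 sites, so p = 11/45 = 0.2444.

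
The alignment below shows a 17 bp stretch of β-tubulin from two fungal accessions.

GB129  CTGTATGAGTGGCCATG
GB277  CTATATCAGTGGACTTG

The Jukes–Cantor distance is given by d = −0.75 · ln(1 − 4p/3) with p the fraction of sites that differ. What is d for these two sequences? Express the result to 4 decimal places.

Differing sites — 3:G/A; 7:G/C; 13:C/A; 15:A/T.
p = 4/17 = 0.235294.
d = −0.75 · ln(1 − (4/3)·0.235294) = −0.75 · ln(0.686275) = −0.75 · (-0.376477) = 0.2824.

0.2824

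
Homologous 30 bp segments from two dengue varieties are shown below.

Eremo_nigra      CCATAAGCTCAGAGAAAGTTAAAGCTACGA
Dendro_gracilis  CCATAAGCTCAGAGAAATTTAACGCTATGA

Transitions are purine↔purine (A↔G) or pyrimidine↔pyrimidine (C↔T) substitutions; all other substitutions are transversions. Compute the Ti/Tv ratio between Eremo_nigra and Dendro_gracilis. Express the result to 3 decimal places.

The sequences differ at positions 18 (G/T, transversion), 23 (A/C, transversion), 28 (C/T, transition).
Of the 3 differences, 1 transition and 2 transversions, so Ti/Tv = 1/2 = 0.500.

0.500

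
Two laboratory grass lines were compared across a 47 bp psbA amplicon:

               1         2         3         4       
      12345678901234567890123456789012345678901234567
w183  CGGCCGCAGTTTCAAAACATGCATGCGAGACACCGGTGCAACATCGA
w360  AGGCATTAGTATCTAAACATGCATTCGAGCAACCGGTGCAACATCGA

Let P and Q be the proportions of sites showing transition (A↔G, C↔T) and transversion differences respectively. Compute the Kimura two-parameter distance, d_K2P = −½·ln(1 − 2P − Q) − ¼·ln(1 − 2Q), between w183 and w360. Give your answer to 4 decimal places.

Mismatches occur at site 1 (C↔A, transversion), site 5 (C↔A, transversion), site 6 (G↔T, transversion), site 7 (C↔T, transition), site 11 (T↔A, transversion), site 14 (A↔T, transversion), site 25 (G↔T, transversion), site 30 (A↔C, transversion), site 31 (C↔A, transversion).
Of the 9 differences, 1 transition and 8 transversions over 47 sites: P = 1/47 = 0.021277, Q = 8/47 = 0.170213.
d = −0.5·ln(0.787233) − 0.25·ln(0.659574) = −0.5·(-0.239231) − 0.25·(-0.416161) = 0.2237.

0.2237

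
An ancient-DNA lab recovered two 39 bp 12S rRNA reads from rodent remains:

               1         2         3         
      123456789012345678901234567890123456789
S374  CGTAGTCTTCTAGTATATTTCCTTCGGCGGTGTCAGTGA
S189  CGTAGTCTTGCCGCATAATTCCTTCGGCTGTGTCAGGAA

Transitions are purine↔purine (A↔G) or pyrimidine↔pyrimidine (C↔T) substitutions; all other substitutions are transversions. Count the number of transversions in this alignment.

5

Mismatches occur at site 10 (C→G, transversion), site 11 (T→C, transition), site 12 (A→C, transversion), site 14 (T→C, transition), site 18 (T→A, transversion), site 29 (G→T, transversion), site 37 (T→G, transversion), site 38 (G→A, transition).
Of the 8 differences, 3 transitions and 5 transversions, so the answer is 5.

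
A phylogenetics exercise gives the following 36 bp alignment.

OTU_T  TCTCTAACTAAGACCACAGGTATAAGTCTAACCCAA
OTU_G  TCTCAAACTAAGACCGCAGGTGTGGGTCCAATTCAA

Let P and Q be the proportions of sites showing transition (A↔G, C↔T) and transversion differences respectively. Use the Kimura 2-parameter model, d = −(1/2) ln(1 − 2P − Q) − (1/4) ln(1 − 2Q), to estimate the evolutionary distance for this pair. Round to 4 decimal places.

The sequences differ at positions 5 (T/A, transversion), 16 (A/G, transition), 22 (A/G, transition), 24 (A/G, transition), 25 (A/G, transition), 29 (T/C, transition), 32 (C/T, transition), 33 (C/T, transition).
Of the 8 differences, 7 transitions and 1 transversion over 36 sites: P = 7/36 = 0.194444, Q = 1/36 = 0.027778.
d = −0.5·ln(0.583334) − 0.25·ln(0.944444) = −0.5·(-0.538995) − 0.25·(-0.057159) = 0.2838.

0.2838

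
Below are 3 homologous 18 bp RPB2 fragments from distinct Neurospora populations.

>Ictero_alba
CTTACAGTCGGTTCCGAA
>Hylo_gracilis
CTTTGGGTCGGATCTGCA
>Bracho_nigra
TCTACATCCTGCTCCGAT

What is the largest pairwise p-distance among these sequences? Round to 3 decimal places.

0.667

Pairwise Hamming distances:
  Ictero_alba vs Hylo_gracilis: 6
  Ictero_alba vs Bracho_nigra: 7
  Hylo_gracilis vs Bracho_nigra: 12
The largest is 12 mismatches, between Hylo_gracilis and Bracho_nigra; p = 12/18 = 0.667.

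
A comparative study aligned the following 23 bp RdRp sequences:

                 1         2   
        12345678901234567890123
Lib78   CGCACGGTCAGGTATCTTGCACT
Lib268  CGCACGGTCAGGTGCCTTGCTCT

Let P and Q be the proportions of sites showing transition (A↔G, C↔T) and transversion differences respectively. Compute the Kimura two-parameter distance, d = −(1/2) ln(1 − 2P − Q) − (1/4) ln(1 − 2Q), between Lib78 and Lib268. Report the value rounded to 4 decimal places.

0.1453

The sequences differ at positions 14 (A/G, transition), 15 (T/C, transition), 21 (A/T, transversion).
Of the 3 differences, 2 transitions and 1 transversion over 23 sites: P = 2/23 = 0.086957, Q = 1/23 = 0.043478.
d = −0.5·ln(0.782608) − 0.25·ln(0.913044) = −0.5·(-0.245123) − 0.25·(-0.090971) = 0.1453.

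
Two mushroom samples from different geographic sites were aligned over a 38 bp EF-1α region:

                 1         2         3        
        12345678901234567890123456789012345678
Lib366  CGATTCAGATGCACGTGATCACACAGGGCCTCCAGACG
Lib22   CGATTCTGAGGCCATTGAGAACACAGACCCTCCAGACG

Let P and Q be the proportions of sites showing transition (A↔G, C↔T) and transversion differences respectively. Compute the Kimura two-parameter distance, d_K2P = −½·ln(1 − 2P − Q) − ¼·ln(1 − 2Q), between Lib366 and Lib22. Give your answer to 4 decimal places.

0.2893

Mismatches occur at site 7 (A/T, transversion), site 10 (T/G, transversion), site 13 (A/C, transversion), site 14 (C/A, transversion), site 15 (G/T, transversion), site 19 (T/G, transversion), site 20 (C/A, transversion), site 27 (G/A, transition), site 28 (G/C, transversion).
Of the 9 differences, 1 transition and 8 transversions over 38 sites: P = 1/38 = 0.026316, Q = 8/38 = 0.210526.
d = −0.5·ln(0.736842) − 0.25·ln(0.578948) = −0.5·(-0.305382) − 0.25·(-0.546543) = 0.2893.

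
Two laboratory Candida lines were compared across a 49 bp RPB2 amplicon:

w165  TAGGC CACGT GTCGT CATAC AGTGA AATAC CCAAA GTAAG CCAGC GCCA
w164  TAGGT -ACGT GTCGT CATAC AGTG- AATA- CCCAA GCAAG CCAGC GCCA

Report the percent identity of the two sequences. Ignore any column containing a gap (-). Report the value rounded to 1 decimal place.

Excluding the 3 gap columns leaves 46 comparable sites.
The sequences differ at positions 5 (C/T), 33 (A/C), 37 (T/C).
43 of the 46 comparable sites match, so the percent identity is 43/46 × 100 = 93.5%.

93.5%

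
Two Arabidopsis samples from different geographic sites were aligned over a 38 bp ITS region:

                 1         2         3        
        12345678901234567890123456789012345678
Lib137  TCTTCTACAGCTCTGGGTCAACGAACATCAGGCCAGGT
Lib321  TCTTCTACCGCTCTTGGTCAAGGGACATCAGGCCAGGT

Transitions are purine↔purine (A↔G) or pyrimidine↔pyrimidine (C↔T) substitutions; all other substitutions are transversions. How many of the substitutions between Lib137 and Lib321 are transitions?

1

Differing sites — 9:A/C (Tv); 15:G/T (Tv); 22:C/G (Tv); 24:A/G (Ti).
Of the 4 differences, 1 transition and 3 transversions, so the answer is 1.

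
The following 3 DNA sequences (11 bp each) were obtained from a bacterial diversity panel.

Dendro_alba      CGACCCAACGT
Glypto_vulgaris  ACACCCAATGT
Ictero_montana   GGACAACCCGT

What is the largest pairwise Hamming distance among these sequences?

7

Pairwise Hamming distances:
  Dendro_alba vs Glypto_vulgaris: 3
  Dendro_alba vs Ictero_montana: 5
  Glypto_vulgaris vs Ictero_montana: 7
The largest is 7, between Glypto_vulgaris and Ictero_montana.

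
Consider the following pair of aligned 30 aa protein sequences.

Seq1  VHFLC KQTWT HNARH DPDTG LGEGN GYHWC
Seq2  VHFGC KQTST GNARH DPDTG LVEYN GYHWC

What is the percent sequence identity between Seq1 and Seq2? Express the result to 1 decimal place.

83.3%

Mismatches occur at site 4 (L→G), site 9 (W→S), site 11 (H→G), site 22 (G→V), site 24 (G→Y).
25 of the 30 sites match, so the percent identity is 25/30 × 100 = 83.3%.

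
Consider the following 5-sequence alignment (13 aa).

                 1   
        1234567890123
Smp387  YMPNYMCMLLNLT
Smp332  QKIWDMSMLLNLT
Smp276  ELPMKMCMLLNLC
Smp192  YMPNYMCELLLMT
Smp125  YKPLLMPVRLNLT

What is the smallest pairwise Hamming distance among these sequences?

Pairwise Hamming distances:
  Smp387 vs Smp332: 6
  Smp387 vs Smp276: 5
  Smp387 vs Smp192: 3
  Smp387 vs Smp125: 6
  Smp332 vs Smp276: 7
  Smp332 vs Smp192: 9
  Smp332 vs Smp125: 7
  Smp276 vs Smp192: 8
  Smp276 vs Smp125: 8
  Smp192 vs Smp125: 8
The smallest is 3, between Smp387 and Smp192.

3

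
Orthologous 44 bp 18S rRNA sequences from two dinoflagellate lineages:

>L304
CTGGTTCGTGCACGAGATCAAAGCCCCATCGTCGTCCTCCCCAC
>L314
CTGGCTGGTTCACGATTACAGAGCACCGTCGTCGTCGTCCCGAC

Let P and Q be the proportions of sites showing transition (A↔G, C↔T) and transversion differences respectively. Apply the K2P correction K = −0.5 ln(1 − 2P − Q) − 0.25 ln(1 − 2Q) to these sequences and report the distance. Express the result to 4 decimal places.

Mismatches occur at site 5 (T↔C, transition), site 7 (C↔G, transversion), site 10 (G↔T, transversion), site 16 (G↔T, transversion), site 17 (A↔T, transversion), site 18 (T↔A, transversion), site 21 (A↔G, transition), site 25 (C↔A, transversion), site 28 (A↔G, transition), site 37 (C↔G, transversion), site 42 (C↔G, transversion).
Of the 11 differences, 3 transitions and 8 transversions over 44 sites: P = 3/44 = 0.068182, Q = 8/44 = 0.181818.
d = −0.5·ln(0.681818) − 0.25·ln(0.636364) = −0.5·(-0.382993) − 0.25·(-0.451985) = 0.3045.

0.3045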